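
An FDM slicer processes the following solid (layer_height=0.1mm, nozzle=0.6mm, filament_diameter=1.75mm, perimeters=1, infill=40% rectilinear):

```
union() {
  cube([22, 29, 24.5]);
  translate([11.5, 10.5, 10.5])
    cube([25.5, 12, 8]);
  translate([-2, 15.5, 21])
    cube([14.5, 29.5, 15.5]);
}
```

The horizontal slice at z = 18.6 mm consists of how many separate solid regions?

At z = 18.6 mm: the cube (footprint 22×29) is included at this height; the cube at (11.5, 10.5) is not intersected at this z (z outside [10.5, 18.5]); the cube at (-2, 15.5) does not reach this height (z outside [21, 36.5]); Merging all regions: only the 22×29 cube is present, so the union is just that shape — 1 connected region. The result has 1 disconnected region.

1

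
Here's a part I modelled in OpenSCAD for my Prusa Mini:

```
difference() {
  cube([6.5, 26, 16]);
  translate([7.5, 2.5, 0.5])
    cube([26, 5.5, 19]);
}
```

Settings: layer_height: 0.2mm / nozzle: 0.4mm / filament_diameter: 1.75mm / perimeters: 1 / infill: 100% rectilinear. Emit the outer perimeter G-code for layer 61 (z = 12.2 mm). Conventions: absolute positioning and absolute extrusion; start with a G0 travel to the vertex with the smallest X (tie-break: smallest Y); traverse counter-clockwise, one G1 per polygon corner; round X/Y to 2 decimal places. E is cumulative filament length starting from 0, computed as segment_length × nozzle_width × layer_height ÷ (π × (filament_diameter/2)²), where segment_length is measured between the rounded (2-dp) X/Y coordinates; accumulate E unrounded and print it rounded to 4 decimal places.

At z = 12.2 mm: the cube is present — its section is the full 6.5×26 rectangle; the 26×5.5 cube at (7.5, 2.5) contributes its full rectangle; After the difference (first − rest): starting from the 6.5×26 cube, the 26×5.5 cube at (7.5, 2.5) misses the remaining region (no effect) — 1 connected region. The outline is a single polygon with 4 vertices. Extrusion per mm of travel: 0.4 × 0.2 / (π × 0.875²) = 0.033260. Accumulating E over each segment gives final E = 2.1619.

G0 X0.00 Y0.00 Z12.20
G1 X6.50 Y0.00 E0.2162
G1 X6.50 Y26.00 E1.0810
G1 X0.00 Y26.00 E1.2971
G1 X0.00 Y0.00 E2.1619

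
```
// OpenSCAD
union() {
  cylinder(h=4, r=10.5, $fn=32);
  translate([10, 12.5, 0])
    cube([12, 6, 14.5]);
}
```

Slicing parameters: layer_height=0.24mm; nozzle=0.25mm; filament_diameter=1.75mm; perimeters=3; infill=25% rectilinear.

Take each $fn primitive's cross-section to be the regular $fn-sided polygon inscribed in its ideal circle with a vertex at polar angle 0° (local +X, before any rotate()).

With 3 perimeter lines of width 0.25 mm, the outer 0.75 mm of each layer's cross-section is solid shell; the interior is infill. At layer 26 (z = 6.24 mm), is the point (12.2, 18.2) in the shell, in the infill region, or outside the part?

At z = 6.24 mm: the cylinder is absent (z outside [0, 4]); the cube at (10, 12.5) (footprint 12×6) is included at this height; Combining (union): only the 12×6 cube at (10, 12.5) is present, so the union is just that shape — 1 connected region. Overall, the cross-section is a single solid region. The nearest boundary edge runs (22.00, 18.50)→(10.00, 18.50); distance from the point to it = 0.30 mm. The point is inside the cross-section, 0.30 mm from the nearest boundary — within the 0.75 mm shell band (3 × 0.25).

shell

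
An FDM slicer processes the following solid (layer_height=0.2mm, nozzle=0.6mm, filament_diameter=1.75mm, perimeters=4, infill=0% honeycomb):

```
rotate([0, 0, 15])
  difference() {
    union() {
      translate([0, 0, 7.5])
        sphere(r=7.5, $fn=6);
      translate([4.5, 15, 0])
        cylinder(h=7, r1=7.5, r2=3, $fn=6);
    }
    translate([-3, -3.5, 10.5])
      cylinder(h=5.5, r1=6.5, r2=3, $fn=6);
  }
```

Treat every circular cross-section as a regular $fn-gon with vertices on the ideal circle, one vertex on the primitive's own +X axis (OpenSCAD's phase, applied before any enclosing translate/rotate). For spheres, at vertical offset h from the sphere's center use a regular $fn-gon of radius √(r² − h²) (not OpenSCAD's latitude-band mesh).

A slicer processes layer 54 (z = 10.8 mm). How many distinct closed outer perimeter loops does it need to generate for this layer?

At z = 10.8 mm: the sphere: section is a regular 6-gon, circumradius = √(r²−h²) = √(7.5²−3.3²) = 6.735; the cone at (4.5, 15) is absent (z outside [0, 7]); Merging all regions: only the r=7.5 sphere is present, so the union is just that shape — 1 connected region; the cone at (-3, -3.5) contributes a regular 6-gon of circumradius 6.309 (interpolated between r1=6.5 and r2=3 at t=0.055); Taking the first minus the rest: starting from the result so far, the cone at (-3, -3.5) partially overlaps it — only the 57.19 mm² overlap (of its 103.42 mm²) is removed, clipping the outline — 1 connected region; (whole slice rotated 15° about Z — lengths, areas and connectivity unchanged). The result has 1 disconnected region.

1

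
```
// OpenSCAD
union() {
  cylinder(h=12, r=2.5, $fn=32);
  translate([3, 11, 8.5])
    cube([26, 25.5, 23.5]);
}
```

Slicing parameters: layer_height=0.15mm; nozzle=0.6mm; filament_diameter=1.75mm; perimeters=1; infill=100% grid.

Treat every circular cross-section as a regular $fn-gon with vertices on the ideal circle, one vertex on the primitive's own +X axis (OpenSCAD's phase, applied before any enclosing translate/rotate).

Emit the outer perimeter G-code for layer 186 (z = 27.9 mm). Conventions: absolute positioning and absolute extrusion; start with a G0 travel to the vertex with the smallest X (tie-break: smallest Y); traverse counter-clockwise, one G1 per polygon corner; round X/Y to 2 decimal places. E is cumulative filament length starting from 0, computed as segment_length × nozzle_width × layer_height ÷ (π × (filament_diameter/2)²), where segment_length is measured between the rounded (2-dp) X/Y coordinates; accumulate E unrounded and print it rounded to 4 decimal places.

G0 X3.00 Y11.00 Z27.90
G1 X29.00 Y11.00 E0.9729
G1 X29.00 Y36.50 E1.9270
G1 X3.00 Y36.50 E2.8999
G1 X3.00 Y11.00 E3.8540

At z = 27.9 mm: the cylinder is absent (z outside [0, 12]); the 26×25.5 cube at (3, 11) contributes its full rectangle; Taking the union: only the 26×25.5 cube at (3, 11) is present, so the union is just that shape — 1 connected region. The outline is a single polygon with 4 vertices. Extrusion per mm of travel: 0.6 × 0.15 / (π × 0.875²) = 0.037418. Accumulating E over each segment gives final E = 3.8540.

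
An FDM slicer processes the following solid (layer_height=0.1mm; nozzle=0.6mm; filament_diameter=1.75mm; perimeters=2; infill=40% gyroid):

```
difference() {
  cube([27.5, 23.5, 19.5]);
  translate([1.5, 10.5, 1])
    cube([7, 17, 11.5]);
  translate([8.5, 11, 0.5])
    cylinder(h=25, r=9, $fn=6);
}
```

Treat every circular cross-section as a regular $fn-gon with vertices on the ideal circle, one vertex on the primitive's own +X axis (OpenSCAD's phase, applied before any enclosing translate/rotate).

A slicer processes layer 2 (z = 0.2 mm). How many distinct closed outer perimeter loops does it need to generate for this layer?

1

At z = 0.2 mm: the cube is present — its section is the full 27.5×23.5 rectangle; the cube at (1.5, 10.5) is not intersected at this z (z outside [1, 12.5]); the cylinder at (8.5, 11) is not intersected at this z (z outside [0.5, 25.5]); Subtracting the remaining from the first: none of the subtracted shapes is present at this height, so the 27.5×23.5 cube is unchanged — 1 connected region. The result has 1 disconnected region.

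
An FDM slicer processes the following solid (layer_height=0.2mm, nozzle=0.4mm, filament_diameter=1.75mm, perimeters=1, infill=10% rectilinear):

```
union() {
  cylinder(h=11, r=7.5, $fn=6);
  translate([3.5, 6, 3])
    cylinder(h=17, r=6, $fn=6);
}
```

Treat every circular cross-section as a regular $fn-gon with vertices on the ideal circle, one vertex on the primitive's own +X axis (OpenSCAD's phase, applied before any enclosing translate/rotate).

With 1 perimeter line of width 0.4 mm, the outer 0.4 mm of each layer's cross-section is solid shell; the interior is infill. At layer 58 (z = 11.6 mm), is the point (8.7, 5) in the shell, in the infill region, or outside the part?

shell

At z = 11.6 mm: the cylinder does not reach this height (z outside [0, 11]); the r=6 cylinder at (3.5, 6) contributes a regular 6-gon of circumradius 6; Taking the union: only the r=6 cylinder at (3.5, 6) is present, so the union is just that shape — 1 connected region. Overall, the cross-section is a single solid region. The nearest boundary edge runs (6.50, 0.80)→(9.50, 6.00); distance from the point to it = 0.19 mm. The point is inside the cross-section, 0.19 mm from the nearest boundary — within the 0.4 mm shell band (1 × 0.4).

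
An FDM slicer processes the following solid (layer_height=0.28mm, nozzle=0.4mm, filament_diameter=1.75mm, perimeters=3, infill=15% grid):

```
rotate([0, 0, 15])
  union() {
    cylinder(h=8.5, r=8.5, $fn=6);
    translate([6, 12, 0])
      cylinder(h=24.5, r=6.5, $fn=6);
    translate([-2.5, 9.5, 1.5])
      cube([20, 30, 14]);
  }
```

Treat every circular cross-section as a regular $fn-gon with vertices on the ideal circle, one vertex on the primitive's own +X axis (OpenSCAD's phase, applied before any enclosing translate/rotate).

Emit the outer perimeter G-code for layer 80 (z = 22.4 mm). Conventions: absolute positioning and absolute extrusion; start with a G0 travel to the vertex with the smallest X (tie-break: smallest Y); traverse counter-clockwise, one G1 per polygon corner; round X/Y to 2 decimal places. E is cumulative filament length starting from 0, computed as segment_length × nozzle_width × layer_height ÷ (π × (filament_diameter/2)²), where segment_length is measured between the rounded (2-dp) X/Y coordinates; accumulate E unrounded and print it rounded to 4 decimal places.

G0 X-3.59 Y11.46 Z22.40
G1 X1.01 Y6.87 E0.3026
G1 X7.29 Y8.55 E0.6053
G1 X8.97 Y14.83 E0.9080
G1 X4.37 Y19.42 E1.2106
G1 X-1.91 Y17.74 E1.5133
G1 X-3.59 Y11.46 E1.8160

At z = 22.4 mm: the cylinder is absent (z outside [0, 8.5]); the r=6.5 cylinder at (6, 12) contributes a regular 6-gon of circumradius 6.5; the cube at (-2.5, 9.5) does not reach this height (z outside [1.5, 15.5]); Taking the union: only the r=6.5 cylinder at (6, 12) is present, so the union is just that shape — 1 connected region; (rotated 15° about Z; rotation is an isometry so areas/perimeters/island counts are preserved). The outline is a single polygon with 6 vertices. Extrusion per mm of travel: 0.4 × 0.28 / (π × 0.875²) = 0.046564. Accumulating E over each segment gives final E = 1.8160.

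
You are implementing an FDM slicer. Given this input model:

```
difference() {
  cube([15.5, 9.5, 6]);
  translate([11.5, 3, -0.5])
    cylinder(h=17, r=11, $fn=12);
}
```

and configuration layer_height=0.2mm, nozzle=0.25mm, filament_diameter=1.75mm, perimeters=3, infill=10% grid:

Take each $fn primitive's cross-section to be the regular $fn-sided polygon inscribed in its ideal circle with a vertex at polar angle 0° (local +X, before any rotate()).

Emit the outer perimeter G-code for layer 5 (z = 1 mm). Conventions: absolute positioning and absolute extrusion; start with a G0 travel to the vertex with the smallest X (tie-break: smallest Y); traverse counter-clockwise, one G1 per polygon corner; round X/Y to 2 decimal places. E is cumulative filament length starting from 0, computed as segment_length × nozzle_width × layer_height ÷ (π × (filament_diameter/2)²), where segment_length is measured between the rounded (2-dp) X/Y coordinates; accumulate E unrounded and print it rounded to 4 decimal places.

G0 X0.00 Y0.00 Z1.00
G1 X1.30 Y0.00 E0.0270
G1 X0.50 Y3.00 E0.0916
G1 X1.97 Y8.50 E0.2099
G1 X2.97 Y9.50 E0.2393
G1 X0.00 Y9.50 E0.3010
G1 X0.00 Y0.00 E0.4985

At z = 1 mm: the cube is present — its section is the full 15.5×9.5 rectangle; the cylinder at (11.5, 3): section is a regular 12-gon, circumradius r=11; After the difference (first − rest): starting from the 15.5×9.5 cube, the r=11 cylinder at (11.5, 3) partially overlaps it — only the 135.27 mm² overlap (of its 363.00 mm²) is removed, clipping the outline — 1 connected region. The outline is a single polygon with 6 vertices. Extrusion per mm of travel: 0.25 × 0.2 / (π × 0.875²) = 0.020788. Accumulating E over each segment gives final E = 0.4985.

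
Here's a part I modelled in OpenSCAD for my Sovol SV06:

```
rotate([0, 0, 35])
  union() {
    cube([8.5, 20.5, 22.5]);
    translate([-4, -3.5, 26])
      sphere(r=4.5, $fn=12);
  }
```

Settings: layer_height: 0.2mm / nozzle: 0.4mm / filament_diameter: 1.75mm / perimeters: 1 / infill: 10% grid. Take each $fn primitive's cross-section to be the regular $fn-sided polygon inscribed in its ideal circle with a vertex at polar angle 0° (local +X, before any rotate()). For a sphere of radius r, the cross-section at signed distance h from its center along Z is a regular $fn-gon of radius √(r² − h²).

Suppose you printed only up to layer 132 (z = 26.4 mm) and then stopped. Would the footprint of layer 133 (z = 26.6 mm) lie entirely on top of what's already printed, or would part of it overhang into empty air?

entirely on top

Compare the two slices. At z = 26.4: the cube is not intersected at this z (z outside [0, 22.5]); the r=4.5 sphere at (-4, -3.5) contributes a regular 12-gon of circumradius √(4.5²−0.4²) = 4.482 (area = (12/2)·4.482²·sin(360°/12) = 60.27 mm²); Taking the union: only the r=4.5 sphere at (-4, -3.5) is present, so the union is just that shape — area = 60.27 mm²; (rotated 35° about Z; rotation is an isometry so areas/perimeters/island counts are preserved). At z = 26.6: the cube does not reach this height (z outside [0, 22.5]); the r=4.5 sphere at (-4, -3.5) contributes a regular 12-gon of circumradius √(4.5²−0.6²) = 4.460 (area = (12/2)·4.460²·sin(360°/12) = 59.67 mm²); Taking the union: only the r=4.5 sphere at (-4, -3.5) is present, so the union is just that shape — area = 59.67 mm²; (rotated 35° about Z; rotation is an isometry so areas/perimeters/island counts are preserved). Checking containment: the cross-section at z = 26.6 is a subset of the cross-section at z = 26.4.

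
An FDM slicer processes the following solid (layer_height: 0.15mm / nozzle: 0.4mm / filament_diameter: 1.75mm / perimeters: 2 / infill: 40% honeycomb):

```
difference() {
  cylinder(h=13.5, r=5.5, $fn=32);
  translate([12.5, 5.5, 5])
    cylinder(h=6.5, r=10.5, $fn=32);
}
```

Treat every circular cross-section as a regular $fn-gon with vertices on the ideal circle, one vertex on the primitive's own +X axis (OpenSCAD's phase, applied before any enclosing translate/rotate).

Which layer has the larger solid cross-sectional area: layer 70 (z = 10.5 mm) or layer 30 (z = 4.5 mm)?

Layer 70 (z = 10.5): the r=5.5 cylinder contributes a regular 32-gon of circumradius 5.5 (area = (32/2)·5.500²·sin(360°/32) = 94.42 mm²); the r=10.5 cylinder at (12.5, 5.5) gives a regular 32-gon of circumradius 10.5 (constant along its height) (area = (32/2)·10.500²·sin(360°/32) = 344.14 mm²); Subtracting the remaining from the first: starting from the r=5.5 cylinder (94.42 mm²), the r=10.5 cylinder at (12.5, 5.5) partially overlaps it — only the 12.00 mm² overlap (of its 344.14 mm²) is removed, clipping the outline — area = 82.42 mm². So its area = 82.42 mm². Layer 30 (z = 4.5): the cylinder: section is a regular 32-gon, circumradius r=5.5 (area = (32/2)·5.500²·sin(360°/32) = 94.42 mm²); the cylinder at (12.5, 5.5) is absent (z outside [5, 11.5]); Subtracting the remaining from the first: none of the subtracted shapes is present at this height, so the r=5.5 cylinder is unchanged — area = 94.42 mm². So its area = 94.42 mm². Layer 30 is larger (94.42 vs 82.42 mm²).

layer 30 (z = 4.5 mm)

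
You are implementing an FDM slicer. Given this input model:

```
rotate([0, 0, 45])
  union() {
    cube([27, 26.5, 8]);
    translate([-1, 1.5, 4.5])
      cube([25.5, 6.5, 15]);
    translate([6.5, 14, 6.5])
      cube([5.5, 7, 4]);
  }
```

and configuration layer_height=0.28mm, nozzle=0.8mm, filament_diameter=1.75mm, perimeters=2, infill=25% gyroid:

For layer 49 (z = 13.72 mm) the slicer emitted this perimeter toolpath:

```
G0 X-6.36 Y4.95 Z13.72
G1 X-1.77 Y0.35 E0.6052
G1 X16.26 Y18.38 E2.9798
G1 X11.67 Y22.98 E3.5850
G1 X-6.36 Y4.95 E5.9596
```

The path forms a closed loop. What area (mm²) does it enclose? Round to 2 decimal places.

165.70 mm²

Apply the shoelace formula to the sequence of (X, Y) vertices; enclosed area = 165.70 mm².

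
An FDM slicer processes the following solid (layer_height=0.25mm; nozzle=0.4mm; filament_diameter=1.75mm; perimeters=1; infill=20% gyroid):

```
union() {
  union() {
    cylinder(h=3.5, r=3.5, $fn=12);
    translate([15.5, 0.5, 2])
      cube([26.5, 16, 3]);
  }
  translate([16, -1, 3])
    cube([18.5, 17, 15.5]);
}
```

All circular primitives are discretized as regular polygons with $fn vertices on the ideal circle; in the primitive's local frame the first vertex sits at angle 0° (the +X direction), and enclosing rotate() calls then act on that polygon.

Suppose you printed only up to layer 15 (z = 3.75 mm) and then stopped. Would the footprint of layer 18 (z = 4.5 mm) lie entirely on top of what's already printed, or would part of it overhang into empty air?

Compare the two slices. At z = 3.75: the cylinder is absent (z outside [0, 3.5]); the cube at (15.5, 0.5) (footprint 26.5×16) is included at this height (area 424.00 mm²); Combining (union): only the 26.5×16 cube at (15.5, 0.5) is present, so the union is just that shape — area = 424.00 mm²; the cube at (16, -1) is present — its section is the full 18.5×17 rectangle (area 314.50 mm²); Combining (union): the regions partially overlap — summed areas 738.50 mm² minus the doubly-counted overlap 286.75 mm² gives 451.75 mm² — area = 451.75 mm². At z = 4.5: the cylinder is absent (z outside [0, 3.5]); the 26.5×16 cube at (15.5, 0.5) contributes its full rectangle (area 424.00 mm²); Combining (union): only the 26.5×16 cube at (15.5, 0.5) is present, so the union is just that shape — area = 424.00 mm²; the cube at (16, -1) is present — its section is the full 18.5×17 rectangle (area 314.50 mm²); Merging all regions: the regions partially overlap — summed areas 738.50 mm² minus the doubly-counted overlap 286.75 mm² gives 451.75 mm² — area = 451.75 mm². Checking containment: the cross-section at z = 4.5 is a subset of the cross-section at z = 3.75.

entirely on top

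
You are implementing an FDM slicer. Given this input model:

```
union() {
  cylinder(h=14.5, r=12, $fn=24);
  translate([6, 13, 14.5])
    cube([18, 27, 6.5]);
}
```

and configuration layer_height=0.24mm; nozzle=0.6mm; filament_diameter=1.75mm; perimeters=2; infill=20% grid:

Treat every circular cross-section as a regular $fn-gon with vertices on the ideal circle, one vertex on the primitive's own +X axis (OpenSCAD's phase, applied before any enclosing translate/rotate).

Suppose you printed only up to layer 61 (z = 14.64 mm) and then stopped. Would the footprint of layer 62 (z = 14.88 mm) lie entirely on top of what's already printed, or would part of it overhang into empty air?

Compare the two slices. At z = 14.64: the cylinder is not intersected at this z (z outside [0, 14.5]); the cube at (6, 13) is present — its section is the full 18×27 rectangle (area 486.00 mm²); Taking the union: only the 18×27 cube at (6, 13) is present, so the union is just that shape — area = 486.00 mm². At z = 14.88: the cylinder is absent (z outside [0, 14.5]); the cube at (6, 13) is present — its section is the full 18×27 rectangle (area 486.00 mm²); Taking the union: only the 18×27 cube at (6, 13) is present, so the union is just that shape — area = 486.00 mm². Checking containment: the cross-section at z = 14.88 is a subset of the cross-section at z = 14.64.

entirely on top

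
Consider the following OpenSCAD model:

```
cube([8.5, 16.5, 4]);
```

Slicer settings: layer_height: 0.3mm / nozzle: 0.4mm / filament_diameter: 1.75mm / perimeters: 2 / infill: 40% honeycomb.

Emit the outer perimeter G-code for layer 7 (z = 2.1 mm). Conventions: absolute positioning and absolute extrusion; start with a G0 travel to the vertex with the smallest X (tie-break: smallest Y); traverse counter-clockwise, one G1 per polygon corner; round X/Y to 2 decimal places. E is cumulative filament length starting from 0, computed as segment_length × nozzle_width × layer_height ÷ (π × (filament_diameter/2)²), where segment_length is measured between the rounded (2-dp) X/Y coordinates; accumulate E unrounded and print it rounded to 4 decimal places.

G0 X0.00 Y0.00 Z2.10
G1 X8.50 Y0.00 E0.4241
G1 X8.50 Y16.50 E1.2473
G1 X0.00 Y16.50 E1.6713
G1 X0.00 Y0.00 E2.4945

At z = 2.1 mm: the cube (footprint 8.5×16.5) is included at this height. The outline is a single polygon with 4 vertices. Extrusion per mm of travel: 0.4 × 0.3 / (π × 0.875²) = 0.049890. Accumulating E over each segment gives final E = 2.4945.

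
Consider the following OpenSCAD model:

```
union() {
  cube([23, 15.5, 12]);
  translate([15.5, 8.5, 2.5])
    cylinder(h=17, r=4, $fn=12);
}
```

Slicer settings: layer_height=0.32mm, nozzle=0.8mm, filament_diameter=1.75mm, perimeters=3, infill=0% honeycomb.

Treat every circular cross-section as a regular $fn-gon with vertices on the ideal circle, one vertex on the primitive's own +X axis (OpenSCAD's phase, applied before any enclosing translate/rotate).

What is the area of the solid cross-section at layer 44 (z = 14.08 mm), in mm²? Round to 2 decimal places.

At z = 14.08 mm: the cube is absent (z outside [0, 12]); the r=4 cylinder at (15.5, 8.5) contributes a regular 12-gon of circumradius 4 (area = (12/2)·4.000²·sin(360°/12) = 48.00 mm²); Combining (union): only the r=4 cylinder at (15.5, 8.5) is present, so the union is just that shape — area = 48.00 mm². Overall, the cross-section is a single solid region. Net area = 48.00 mm².

48.00 mm²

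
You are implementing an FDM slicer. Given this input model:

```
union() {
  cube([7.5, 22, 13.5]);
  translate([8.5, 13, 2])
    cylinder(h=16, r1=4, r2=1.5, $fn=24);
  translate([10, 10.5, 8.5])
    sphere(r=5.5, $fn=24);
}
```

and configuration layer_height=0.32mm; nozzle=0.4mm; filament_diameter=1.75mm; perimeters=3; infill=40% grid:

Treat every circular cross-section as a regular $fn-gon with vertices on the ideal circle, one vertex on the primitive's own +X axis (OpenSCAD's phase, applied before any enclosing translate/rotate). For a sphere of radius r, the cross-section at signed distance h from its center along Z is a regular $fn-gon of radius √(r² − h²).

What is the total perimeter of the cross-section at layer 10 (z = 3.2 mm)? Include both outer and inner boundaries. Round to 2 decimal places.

66.20 mm

At z = 3.2 mm: the 7.5×22 cube contributes its full rectangle (perimeter 59.00 mm); the cone at (8.5, 13) (r1=4→r2=1.5) has section circumradius 3.812 here — a regular 24-gon (perimeter = 2·24·3.812·sin(180°/24) = 23.89 mm); the sphere at (10, 10.5): section is a regular 24-gon, circumradius = √(r²−h²) = √(5.5²−5.3²) = 1.470 (perimeter = 2·24·1.470·sin(180°/24) = 9.21 mm); Taking the union: the regions partially overlap (shared area 20.66 mm²), so the edge portions inside another operand are dropped and the merged outline is re-measured after clipping — boundary = 66.20 mm. Overall, the cross-section is a single solid region. Total boundary length (outer) = 66.20 mm.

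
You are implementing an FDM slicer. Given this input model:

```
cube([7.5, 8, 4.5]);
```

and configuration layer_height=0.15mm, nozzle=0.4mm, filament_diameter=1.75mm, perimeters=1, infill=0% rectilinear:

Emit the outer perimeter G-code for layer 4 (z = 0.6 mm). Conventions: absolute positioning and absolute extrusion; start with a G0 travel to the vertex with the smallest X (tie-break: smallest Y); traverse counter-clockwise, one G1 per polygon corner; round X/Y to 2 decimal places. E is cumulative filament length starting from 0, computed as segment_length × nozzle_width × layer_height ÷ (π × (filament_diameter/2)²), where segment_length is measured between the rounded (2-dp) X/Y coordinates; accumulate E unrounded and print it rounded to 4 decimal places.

G0 X0.00 Y0.00 Z0.60
G1 X7.50 Y0.00 E0.1871
G1 X7.50 Y8.00 E0.3866
G1 X0.00 Y8.00 E0.5737
G1 X0.00 Y0.00 E0.7733

At z = 0.6 mm: the cube is present — its section is the full 7.5×8 rectangle. The outline is a single polygon with 4 vertices. Extrusion per mm of travel: 0.4 × 0.15 / (π × 0.875²) = 0.024945. Accumulating E over each segment gives final E = 0.7733.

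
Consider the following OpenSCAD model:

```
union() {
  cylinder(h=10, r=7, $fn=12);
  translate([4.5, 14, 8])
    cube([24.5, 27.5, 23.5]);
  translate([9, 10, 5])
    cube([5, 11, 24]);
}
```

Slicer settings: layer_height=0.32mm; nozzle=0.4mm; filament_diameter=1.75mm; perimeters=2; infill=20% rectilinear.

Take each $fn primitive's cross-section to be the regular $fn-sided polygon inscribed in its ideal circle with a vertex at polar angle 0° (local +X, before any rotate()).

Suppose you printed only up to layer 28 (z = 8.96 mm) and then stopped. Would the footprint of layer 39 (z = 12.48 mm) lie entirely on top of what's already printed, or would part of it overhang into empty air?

Compare the two slices. At z = 8.96: the r=7 cylinder contributes a regular 12-gon of circumradius 7 (area = (12/2)·7.000²·sin(360°/12) = 147.00 mm²); the cube at (4.5, 14) is present — its section is the full 24.5×27.5 rectangle (area 673.75 mm²); the 5×11 cube at (9, 10) contributes its full rectangle (area 55.00 mm²); Combining (union): the regions partially overlap — summed areas 875.75 mm² minus the doubly-counted overlap 35.00 mm² gives 840.75 mm² — area = 840.75 mm². At z = 12.48: the cylinder is not intersected at this z (z outside [0, 10]); the cube at (4.5, 14) is present — its section is the full 24.5×27.5 rectangle (area 673.75 mm²); the cube at (9, 10) (footprint 5×11) is included at this height (area 55.00 mm²); Merging all regions: the regions partially overlap — summed areas 728.75 mm² minus the doubly-counted overlap 35.00 mm² gives 693.75 mm² — area = 693.75 mm². Checking containment: the cross-section at z = 12.48 is a subset of the cross-section at z = 8.96.

entirely on top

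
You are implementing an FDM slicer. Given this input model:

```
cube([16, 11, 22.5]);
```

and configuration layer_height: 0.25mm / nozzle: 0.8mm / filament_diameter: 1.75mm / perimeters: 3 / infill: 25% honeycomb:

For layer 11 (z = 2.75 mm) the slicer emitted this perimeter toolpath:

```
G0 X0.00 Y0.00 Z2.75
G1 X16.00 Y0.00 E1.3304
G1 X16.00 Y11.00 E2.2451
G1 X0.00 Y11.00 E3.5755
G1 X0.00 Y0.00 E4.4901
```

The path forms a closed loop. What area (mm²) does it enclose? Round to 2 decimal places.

176.00 mm²

Apply the shoelace formula to the sequence of (X, Y) vertices; enclosed area = 176.00 mm².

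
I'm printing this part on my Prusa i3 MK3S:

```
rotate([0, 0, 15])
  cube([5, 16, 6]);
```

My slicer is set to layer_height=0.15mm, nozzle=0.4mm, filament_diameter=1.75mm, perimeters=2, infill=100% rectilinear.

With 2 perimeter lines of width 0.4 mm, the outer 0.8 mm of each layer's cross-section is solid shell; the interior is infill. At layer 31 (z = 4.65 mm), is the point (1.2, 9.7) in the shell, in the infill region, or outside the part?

infill

At z = 4.65 mm: the 5×16 cube contributes its full rectangle; (whole slice rotated 15° about Z — lengths, areas and connectivity unchanged). Overall, the cross-section is a single solid region. Undo the 15° rotation: the query point maps to (3.670, 9.059) in the un-rotated model frame. The nearest boundary edge runs (5.00, 0.00)→(5.00, 16.00); distance from the point to it = 1.33 mm. The point is inside the cross-section and 1.33 mm from the nearest boundary — more than the 0.8 mm shell width (2 × 0.4), so it's in the infill interior.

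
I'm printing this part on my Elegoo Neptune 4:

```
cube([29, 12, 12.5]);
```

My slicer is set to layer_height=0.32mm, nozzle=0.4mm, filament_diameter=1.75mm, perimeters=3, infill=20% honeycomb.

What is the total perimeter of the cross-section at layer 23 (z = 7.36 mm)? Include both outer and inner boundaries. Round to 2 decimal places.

82.00 mm

At z = 7.36 mm: the cube is present — its section is the full 29×12 rectangle (perimeter 82.00 mm). Overall, the cross-section is a single solid region. Total boundary length (outer) = 82.00 mm.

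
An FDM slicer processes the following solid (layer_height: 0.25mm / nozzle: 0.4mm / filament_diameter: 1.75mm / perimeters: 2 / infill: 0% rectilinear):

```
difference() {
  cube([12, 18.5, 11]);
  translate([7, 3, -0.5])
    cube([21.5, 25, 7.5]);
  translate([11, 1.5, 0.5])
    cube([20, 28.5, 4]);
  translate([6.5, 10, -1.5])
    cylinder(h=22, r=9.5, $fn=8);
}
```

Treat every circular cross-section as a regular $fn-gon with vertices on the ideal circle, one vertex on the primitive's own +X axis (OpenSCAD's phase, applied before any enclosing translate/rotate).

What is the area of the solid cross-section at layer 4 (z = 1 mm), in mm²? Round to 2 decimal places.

At z = 1 mm: the 12×18.5 cube contributes its full rectangle (area 222.00 mm²); the cube at (7, 3) (footprint 21.5×25) is included at this height (area 537.50 mm²); the cube at (11, 1.5) (footprint 20×28.5) is included at this height (area 570.00 mm²); the r=9.5 cylinder at (6.5, 10) gives a regular 8-gon of circumradius 9.5 (constant along its height) (area = (8/2)·9.500²·sin(360°/8) = 255.27 mm²); Taking the first minus the rest: starting from the 12×18.5 cube (222.00 mm²), the 21.5×25 cube at (7, 3) partially overlaps it — only the 77.50 mm² overlap (of its 537.50 mm²) is removed, clipping the outline; the 20×28.5 cube at (11, 1.5) partially overlaps it — only the 1.50 mm² overlap (of its 570.00 mm²) is removed, clipping the outline; the r=9.5 cylinder at (6.5, 10) partially overlaps it — only the 119.60 mm² overlap (of its 255.27 mm²) is removed, clipping the outline — area = 23.40 mm². Overall, the cross-section has 2 separate islands. Net area = 23.40 mm².

23.40 mm²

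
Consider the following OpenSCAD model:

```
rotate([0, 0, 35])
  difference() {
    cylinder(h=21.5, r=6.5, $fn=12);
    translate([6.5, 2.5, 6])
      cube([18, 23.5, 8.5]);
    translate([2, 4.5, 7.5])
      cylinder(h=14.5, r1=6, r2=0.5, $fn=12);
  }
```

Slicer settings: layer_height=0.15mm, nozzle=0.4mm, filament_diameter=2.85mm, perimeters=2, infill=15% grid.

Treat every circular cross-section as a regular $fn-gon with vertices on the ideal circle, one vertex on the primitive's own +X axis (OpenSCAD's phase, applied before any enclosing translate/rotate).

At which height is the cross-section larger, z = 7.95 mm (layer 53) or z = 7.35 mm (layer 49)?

Layer 53 (z = 7.95): the r=6.5 cylinder contributes a regular 12-gon of circumradius 6.5 (area = (12/2)·6.500²·sin(360°/12) = 126.75 mm²); the cube at (6.5, 2.5) is present — its section is the full 18×23.5 rectangle (area 423.00 mm²); the cone at (2, 4.5) contributes a regular 12-gon of circumradius 5.829 (interpolated between r1=6 and r2=0.5 at t=0.031) (area = (12/2)·5.829²·sin(360°/12) = 101.94 mm²); Subtracting the remaining from the first: starting from the r=6.5 cylinder (126.75 mm²), the 18×23.5 cube at (6.5, 2.5) misses the remaining region (no effect); the cone at (2, 4.5) partially overlaps it — only the 56.15 mm² overlap (of its 101.94 mm²) is removed, clipping the outline — area = 70.60 mm²; (whole slice rotated 35° about Z — lengths, areas and connectivity unchanged). So its area = 70.60 mm². Layer 49 (z = 7.35): the cylinder: section is a regular 12-gon, circumradius r=6.5 (area = (12/2)·6.500²·sin(360°/12) = 126.75 mm²); the cube at (6.5, 2.5) (footprint 18×23.5) is included at this height (area 423.00 mm²); the cone at (2, 4.5) does not reach this height (z outside [7.5, 22]); Subtracting the remaining from the first: starting from the r=6.5 cylinder (126.75 mm²), the 18×23.5 cube at (6.5, 2.5) misses the remaining region (no effect) — area = 126.75 mm²; (rotated 35° about Z; rotation is an isometry so areas/perimeters/island counts are preserved). So its area = 126.75 mm². Layer 49 is larger (126.75 vs 70.60 mm²).

layer 49 (z = 7.35 mm)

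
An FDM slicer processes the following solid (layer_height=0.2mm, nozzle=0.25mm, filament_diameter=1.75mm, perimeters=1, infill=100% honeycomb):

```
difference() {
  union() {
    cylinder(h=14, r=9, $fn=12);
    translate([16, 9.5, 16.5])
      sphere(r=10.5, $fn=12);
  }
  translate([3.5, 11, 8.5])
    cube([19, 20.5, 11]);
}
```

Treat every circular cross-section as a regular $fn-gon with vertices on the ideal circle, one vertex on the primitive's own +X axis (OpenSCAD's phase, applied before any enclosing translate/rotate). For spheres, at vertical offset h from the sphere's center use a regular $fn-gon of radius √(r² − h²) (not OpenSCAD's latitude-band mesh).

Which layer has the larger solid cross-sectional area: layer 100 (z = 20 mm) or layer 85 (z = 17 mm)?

Layer 100 (z = 20): the cylinder does not reach this height (z outside [0, 14]); the r=10.5 sphere at (16, 9.5) contributes a regular 12-gon of circumradius √(10.5²−3.5²) = 9.899 (area = (12/2)·9.899²·sin(360°/12) = 294.00 mm²); Combining (union): only the r=10.5 sphere at (16, 9.5) is present, so the union is just that shape — area = 294.00 mm²; the cube at (3.5, 11) does not reach this height (z outside [8.5, 19.5]); After the difference (first − rest): none of the subtracted shapes is present at this height, so the result so far is unchanged — area = 294.00 mm². So its area = 294.00 mm². Layer 85 (z = 17): the cylinder does not reach this height (z outside [0, 14]); the r=10.5 sphere at (16, 9.5) contributes a regular 12-gon of circumradius √(10.5²−0.5²) = 10.488 (area = (12/2)·10.488²·sin(360°/12) = 330.00 mm²); Merging all regions: only the r=10.5 sphere at (16, 9.5) is present, so the union is just that shape — area = 330.00 mm²; the cube at (3.5, 11) is present — its section is the full 19×20.5 rectangle (area 389.50 mm²); Subtracting the remaining from the first: starting from the result so far (330.00 mm²), the 19×20.5 cube at (3.5, 11) partially overlaps it — only the 119.25 mm² overlap (of its 389.50 mm²) is removed, clipping the outline — area = 210.75 mm². So its area = 210.75 mm². Layer 100 is larger (294.00 vs 210.75 mm²).

layer 100 (z = 20 mm)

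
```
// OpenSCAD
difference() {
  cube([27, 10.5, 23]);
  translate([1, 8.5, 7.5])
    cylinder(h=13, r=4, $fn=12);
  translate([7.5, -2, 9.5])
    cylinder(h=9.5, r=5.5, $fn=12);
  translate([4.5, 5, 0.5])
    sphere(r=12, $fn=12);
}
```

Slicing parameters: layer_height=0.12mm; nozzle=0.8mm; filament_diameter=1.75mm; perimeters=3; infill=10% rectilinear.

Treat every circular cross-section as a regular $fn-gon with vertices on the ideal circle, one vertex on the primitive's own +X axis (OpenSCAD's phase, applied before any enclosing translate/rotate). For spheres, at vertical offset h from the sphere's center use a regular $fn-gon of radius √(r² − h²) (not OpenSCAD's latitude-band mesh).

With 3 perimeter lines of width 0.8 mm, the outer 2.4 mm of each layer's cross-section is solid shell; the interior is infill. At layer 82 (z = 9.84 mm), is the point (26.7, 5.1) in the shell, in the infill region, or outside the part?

At z = 9.84 mm: the cube (footprint 27×10.5) is included at this height; the r=4 cylinder at (1, 8.5) contributes a regular 12-gon of circumradius 4; the r=5.5 cylinder at (7.5, -2) gives a regular 12-gon of circumradius 5.5 (constant along its height); the r=12 sphere at (4.5, 5) slices to a regular 12-gon of circumradius 7.534 (√(r²−h²) with h=9.34 from center); After the difference (first − rest): starting from the 27×10.5 cube, the r=4 cylinder at (1, 8.5) partially overlaps it — only the 25.33 mm² overlap (of its 48.00 mm²) is removed, clipping the outline; the r=5.5 cylinder at (7.5, -2) partially overlaps it — only the 24.45 mm² overlap (of its 90.75 mm²) is removed, clipping the outline; the r=12 sphere at (4.5, 5) partially overlaps it — only the 70.00 mm² overlap (of its 170.29 mm²) is removed, clipping the outline — 1 connected region. Overall, the cross-section is a single solid region. The nearest boundary edge runs (27.00, 10.50)→(27.00, 0.00); distance from the point to it = 0.30 mm. The point is inside the cross-section, 0.30 mm from the nearest boundary — within the 2.4 mm shell band (3 × 0.8).

shell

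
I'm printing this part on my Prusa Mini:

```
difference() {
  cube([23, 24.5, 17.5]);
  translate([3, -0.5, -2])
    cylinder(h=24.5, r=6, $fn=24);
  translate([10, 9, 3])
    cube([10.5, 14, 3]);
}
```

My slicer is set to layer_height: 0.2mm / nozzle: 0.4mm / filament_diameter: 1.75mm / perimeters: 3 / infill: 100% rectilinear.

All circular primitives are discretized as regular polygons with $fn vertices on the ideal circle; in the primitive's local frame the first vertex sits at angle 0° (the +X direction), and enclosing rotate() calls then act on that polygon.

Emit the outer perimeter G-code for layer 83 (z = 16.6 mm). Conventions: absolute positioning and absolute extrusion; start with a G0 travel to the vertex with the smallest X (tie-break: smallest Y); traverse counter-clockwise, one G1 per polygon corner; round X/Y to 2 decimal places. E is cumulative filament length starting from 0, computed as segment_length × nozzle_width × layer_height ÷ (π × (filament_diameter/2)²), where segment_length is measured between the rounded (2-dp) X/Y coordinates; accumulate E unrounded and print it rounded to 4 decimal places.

G0 X0.00 Y4.70 Z16.60
G1 X1.45 Y5.30 E0.0522
G1 X3.00 Y5.50 E0.1042
G1 X4.55 Y5.30 E0.1562
G1 X6.00 Y4.70 E0.2083
G1 X7.24 Y3.74 E0.2605
G1 X8.20 Y2.50 E0.3127
G1 X8.80 Y1.05 E0.3649
G1 X8.93 Y0.00 E0.4000
G1 X23.00 Y0.00 E0.8680
G1 X23.00 Y24.50 E1.6829
G1 X0.00 Y24.50 E2.4479
G1 X0.00 Y4.70 E3.1064

At z = 16.6 mm: the 23×24.5 cube contributes its full rectangle; the r=6 cylinder at (3, -0.5) gives a regular 24-gon of circumradius 6 (constant along its height); the cube at (10, 9) is absent (z outside [3, 6]); Taking the first minus the rest: starting from the 23×24.5 cube, the r=6 cylinder at (3, -0.5) partially overlaps it — only the 40.58 mm² overlap (of its 111.81 mm²) is removed, clipping the outline — 1 connected region. The outline is a single polygon with 12 vertices. Extrusion per mm of travel: 0.4 × 0.2 / (π × 0.875²) = 0.033260. Accumulating E over each segment gives final E = 3.1064.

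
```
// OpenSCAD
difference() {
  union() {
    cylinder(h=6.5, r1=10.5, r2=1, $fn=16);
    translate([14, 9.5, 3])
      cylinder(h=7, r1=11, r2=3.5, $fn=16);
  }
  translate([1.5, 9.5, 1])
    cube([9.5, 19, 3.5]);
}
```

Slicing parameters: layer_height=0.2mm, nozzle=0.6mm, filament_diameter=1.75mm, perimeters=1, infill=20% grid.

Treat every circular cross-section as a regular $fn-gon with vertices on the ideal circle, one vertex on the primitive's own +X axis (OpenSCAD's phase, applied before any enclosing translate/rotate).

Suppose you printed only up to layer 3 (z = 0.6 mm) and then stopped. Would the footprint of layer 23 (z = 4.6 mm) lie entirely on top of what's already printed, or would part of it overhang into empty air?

part overhangs

Compare the two slices. At z = 0.6: the cone contributes a regular 16-gon of circumradius 9.623 (interpolated between r1=10.5 and r2=1 at t=0.092) (area = (16/2)·9.623²·sin(360°/16) = 283.50 mm²); the cone at (14, 9.5) does not reach this height (z outside [3, 10]); Taking the union: only the cone is present, so the union is just that shape — area = 283.50 mm²; the cube at (1.5, 9.5) is absent (z outside [1, 4.5]); Subtracting the remaining from the first: none of the subtracted shapes is present at this height, so that combined region is unchanged — area = 283.50 mm². At z = 4.6: the cone: at t=0.708 of its height the radius interpolates to r₁+(r₂−r₁)t = 3.777, giving a regular 16-gon of that circumradius (area = (16/2)·3.777²·sin(360°/16) = 43.67 mm²); the cone at (14, 9.5): at t=0.229 of its height the radius interpolates to r₁+(r₂−r₁)t = 9.286, giving a regular 16-gon of that circumradius (area = (16/2)·9.286²·sin(360°/16) = 263.97 mm²); Taking the union: the 2 present regions are separate (no shared area or edge), so areas and boundary lengths simply add and each stays a separate island — area = 307.65 mm²; the cube at (1.5, 9.5) does not reach this height (z outside [1, 4.5]); Subtracting the remaining from the first: none of the subtracted shapes is present at this height, so that combined region is unchanged — area = 307.65 mm². Checking containment: at z = 4.6 the cross-section extends beyond the z = 0.6 cross-section by about 254.78 mm².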